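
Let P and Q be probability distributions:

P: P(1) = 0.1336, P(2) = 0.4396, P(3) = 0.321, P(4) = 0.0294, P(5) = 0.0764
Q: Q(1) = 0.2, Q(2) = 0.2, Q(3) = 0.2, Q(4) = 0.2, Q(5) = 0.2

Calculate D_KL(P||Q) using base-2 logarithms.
0.4534 bits

D_KL(P||Q) = Σ P(x) log₂(P(x)/Q(x))

Computing term by term:
  P(1)·log₂(P(1)/Q(1)) = 0.1336·log₂(0.1336/0.2) = -0.07777
  P(2)·log₂(P(2)/Q(2)) = 0.4396·log₂(0.4396/0.2) = 0.49947
  P(3)·log₂(P(3)/Q(3)) = 0.321·log₂(0.321/0.2) = 0.21911
  P(4)·log₂(P(4)/Q(4)) = 0.0294·log₂(0.0294/0.2) = -0.08132
  P(5)·log₂(P(5)/Q(5)) = 0.0764·log₂(0.0764/0.2) = -0.10607

D_KL(P||Q) = -0.07777 + 0.49947 + 0.21911 - 0.08132 - 0.10607 = 0.45342 ≈ 0.4534 bits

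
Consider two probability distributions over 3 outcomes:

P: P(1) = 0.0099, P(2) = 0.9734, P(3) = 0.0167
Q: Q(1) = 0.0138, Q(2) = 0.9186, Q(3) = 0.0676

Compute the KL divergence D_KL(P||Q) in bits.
0.0429 bits

D_KL(P||Q) = Σ P(x) log₂(P(x)/Q(x))

Computing term by term:
  P(1)·log₂(P(1)/Q(1)) = 0.0099·log₂(0.0099/0.0138) = -0.00474
  P(2)·log₂(P(2)/Q(2)) = 0.9734·log₂(0.9734/0.9186) = 0.08137
  P(3)·log₂(P(3)/Q(3)) = 0.0167·log₂(0.0167/0.0676) = -0.03369

D_KL(P||Q) = -0.00474 + 0.08137 - 0.03369 = 0.04294 ≈ 0.0429 bits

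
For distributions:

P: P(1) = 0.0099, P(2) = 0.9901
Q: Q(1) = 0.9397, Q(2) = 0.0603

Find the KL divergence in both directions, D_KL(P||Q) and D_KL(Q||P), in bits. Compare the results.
D_KL(P||Q) = 3.9323 bits, D_KL(Q||P) = 5.9291 bits. D_KL(Q||P) is larger than D_KL(P||Q) by 1.9968 bits; the two directions differ.

D_KL(P||Q) = Σ P(x) log₂(P(x)/Q(x))

Computing term by term:
  P(1)·log₂(P(1)/Q(1)) = 0.0099·log₂(0.0099/0.9397) = -0.06503
  P(2)·log₂(P(2)/Q(2)) = 0.9901·log₂(0.9901/0.0603) = 3.99737

D_KL(P||Q) = -0.06503 + 3.99737 = 3.93234 ≈ 3.9323 bits

D_KL(Q||P) = Σ Q(x) log₂(Q(x)/P(x))

Computing term by term:
  Q(1)·log₂(Q(1)/P(1)) = 0.9397·log₂(0.9397/0.0099) = 6.17254
  Q(2)·log₂(Q(2)/P(2)) = 0.0603·log₂(0.0603/0.9901) = -0.24345

D_KL(Q||P) = 6.17254 - 0.24345 = 5.92909 ≈ 5.9291 bits

These are NOT equal (difference: 1.9968 bits). KL divergence is asymmetric: D_KL(P||Q) ≠ D_KL(Q||P) in general.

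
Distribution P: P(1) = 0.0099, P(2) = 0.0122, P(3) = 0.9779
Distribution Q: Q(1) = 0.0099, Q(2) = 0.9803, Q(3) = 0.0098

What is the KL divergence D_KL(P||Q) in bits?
6.4168 bits

D_KL(P||Q) = Σ P(x) log₂(P(x)/Q(x))

Computing term by term:
  P(1)·log₂(P(1)/Q(1)) = 0.0099·log₂(0.0099/0.0099) = 0.00000
  P(2)·log₂(P(2)/Q(2)) = 0.0122·log₂(0.0122/0.9803) = -0.07720
  P(3)·log₂(P(3)/Q(3)) = 0.9779·log₂(0.9779/0.0098) = 6.49400

D_KL(P||Q) = 0.00000 - 0.07720 + 6.49400 = 6.41680 ≈ 6.4168 bits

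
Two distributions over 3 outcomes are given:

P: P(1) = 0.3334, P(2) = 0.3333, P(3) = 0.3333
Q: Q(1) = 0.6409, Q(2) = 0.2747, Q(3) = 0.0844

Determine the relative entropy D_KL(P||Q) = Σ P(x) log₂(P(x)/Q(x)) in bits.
0.4391 bits

D_KL(P||Q) = Σ P(x) log₂(P(x)/Q(x))

Computing term by term:
  P(1)·log₂(P(1)/Q(1)) = 0.3334·log₂(0.3334/0.6409) = -0.31434
  P(2)·log₂(P(2)/Q(2)) = 0.3333·log₂(0.3333/0.2747) = 0.09298
  P(3)·log₂(P(3)/Q(3)) = 0.3333·log₂(0.3333/0.0844) = 0.66044

D_KL(P||Q) = -0.31434 + 0.09298 + 0.66044 = 0.43908 ≈ 0.4391 bits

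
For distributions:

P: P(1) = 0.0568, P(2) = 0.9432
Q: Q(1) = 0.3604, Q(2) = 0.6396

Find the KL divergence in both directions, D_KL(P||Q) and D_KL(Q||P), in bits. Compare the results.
D_KL(P||Q) = 0.3772 bits, D_KL(Q||P) = 0.6023 bits. D_KL(Q||P) is larger than D_KL(P||Q) by 0.2251 bits; the two directions differ.

D_KL(P||Q) = Σ P(x) log₂(P(x)/Q(x))

Computing term by term:
  P(1)·log₂(P(1)/Q(1)) = 0.0568·log₂(0.0568/0.3604) = -0.15141
  P(2)·log₂(P(2)/Q(2)) = 0.9432·log₂(0.9432/0.6396) = 0.52856

D_KL(P||Q) = -0.15141 + 0.52856 = 0.37715 ≈ 0.3772 bits

D_KL(Q||P) = Σ Q(x) log₂(Q(x)/P(x))

Computing term by term:
  Q(1)·log₂(Q(1)/P(1)) = 0.3604·log₂(0.3604/0.0568) = 0.96070
  Q(2)·log₂(Q(2)/P(2)) = 0.6396·log₂(0.6396/0.9432) = -0.35843

D_KL(Q||P) = 0.96070 - 0.35843 = 0.60227 ≈ 0.6023 bits

These are NOT equal (difference: 0.2251 bits). KL divergence is asymmetric: D_KL(P||Q) ≠ D_KL(Q||P) in general.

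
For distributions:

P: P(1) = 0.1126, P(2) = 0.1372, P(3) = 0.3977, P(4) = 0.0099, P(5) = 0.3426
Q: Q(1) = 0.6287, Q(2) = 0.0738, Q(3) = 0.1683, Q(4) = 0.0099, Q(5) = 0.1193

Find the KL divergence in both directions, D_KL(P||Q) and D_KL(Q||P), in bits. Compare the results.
D_KL(P||Q) = 0.8582 bits, D_KL(Q||P) = 1.1035 bits. D_KL(Q||P) is larger than D_KL(P||Q) by 0.2453 bits; the two directions differ.

D_KL(P||Q) = Σ P(x) log₂(P(x)/Q(x))

Computing term by term:
  P(1)·log₂(P(1)/Q(1)) = 0.1126·log₂(0.1126/0.6287) = -0.27938
  P(2)·log₂(P(2)/Q(2)) = 0.1372·log₂(0.1372/0.0738) = 0.12274
  P(3)·log₂(P(3)/Q(3)) = 0.3977·log₂(0.3977/0.1683) = 0.49340
  P(4)·log₂(P(4)/Q(4)) = 0.0099·log₂(0.0099/0.0099) = 0.00000
  P(5)·log₂(P(5)/Q(5)) = 0.3426·log₂(0.3426/0.1193) = 0.52141

D_KL(P||Q) = -0.27938 + 0.12274 + 0.49340 + 0.00000 + 0.52141 = 0.85817 ≈ 0.8582 bits

D_KL(Q||P) = Σ Q(x) log₂(Q(x)/P(x))

Computing term by term:
  Q(1)·log₂(Q(1)/P(1)) = 0.6287·log₂(0.6287/0.1126) = 1.55991
  Q(2)·log₂(Q(2)/P(2)) = 0.0738·log₂(0.0738/0.1372) = -0.06602
  Q(3)·log₂(Q(3)/P(3)) = 0.1683·log₂(0.1683/0.3977) = -0.20880
  Q(4)·log₂(Q(4)/P(4)) = 0.0099·log₂(0.0099/0.0099) = 0.00000
  Q(5)·log₂(Q(5)/P(5)) = 0.1193·log₂(0.1193/0.3426) = -0.18157

D_KL(Q||P) = 1.55991 - 0.06602 - 0.20880 + 0.00000 - 0.18157 = 1.10352 ≈ 1.1035 bits

These are NOT equal (difference: 0.2453 bits). KL divergence is asymmetric: D_KL(P||Q) ≠ D_KL(Q||P) in general.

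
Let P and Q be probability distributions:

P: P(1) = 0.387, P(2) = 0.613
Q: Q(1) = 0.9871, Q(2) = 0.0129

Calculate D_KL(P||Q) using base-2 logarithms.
2.8919 bits

D_KL(P||Q) = Σ P(x) log₂(P(x)/Q(x))

Computing term by term:
  P(1)·log₂(P(1)/Q(1)) = 0.387·log₂(0.387/0.9871) = -0.52278
  P(2)·log₂(P(2)/Q(2)) = 0.613·log₂(0.613/0.0129) = 3.41468

D_KL(P||Q) = -0.52278 + 3.41468 = 2.89190 ≈ 2.8919 bits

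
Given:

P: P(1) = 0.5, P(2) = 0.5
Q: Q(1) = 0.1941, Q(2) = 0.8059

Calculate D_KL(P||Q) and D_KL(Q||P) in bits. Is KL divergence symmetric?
D_KL(P||Q) = 0.3382 bits, D_KL(Q||P) = 0.2900 bits. No, KL divergence is not symmetric.

D_KL(P||Q) = Σ P(x) log₂(P(x)/Q(x))

Computing term by term:
  P(1)·log₂(P(1)/Q(1)) = 0.5·log₂(0.5/0.1941) = 0.68256
  P(2)·log₂(P(2)/Q(2)) = 0.5·log₂(0.5/0.8059) = -0.34434

D_KL(P||Q) = 0.68256 - 0.34434 = 0.33822 ≈ 0.3382 bits

D_KL(Q||P) = Σ Q(x) log₂(Q(x)/P(x))

Computing term by term:
  Q(1)·log₂(Q(1)/P(1)) = 0.1941·log₂(0.1941/0.5) = -0.26497
  Q(2)·log₂(Q(2)/P(2)) = 0.8059·log₂(0.8059/0.5) = 0.55500

D_KL(Q||P) = -0.26497 + 0.55500 = 0.29003 ≈ 0.2900 bits

These are NOT equal (difference: 0.0482 bits). KL divergence is asymmetric: D_KL(P||Q) ≠ D_KL(Q||P) in general.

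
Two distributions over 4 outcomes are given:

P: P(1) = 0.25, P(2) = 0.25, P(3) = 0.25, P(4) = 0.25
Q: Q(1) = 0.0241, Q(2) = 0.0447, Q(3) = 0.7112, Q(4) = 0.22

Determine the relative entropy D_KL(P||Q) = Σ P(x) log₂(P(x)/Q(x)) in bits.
1.1336 bits

D_KL(P||Q) = Σ P(x) log₂(P(x)/Q(x))

Computing term by term:
  P(1)·log₂(P(1)/Q(1)) = 0.25·log₂(0.25/0.0241) = 0.84371
  P(2)·log₂(P(2)/Q(2)) = 0.25·log₂(0.25/0.0447) = 0.62090
  P(3)·log₂(P(3)/Q(3)) = 0.25·log₂(0.25/0.7112) = -0.37708
  P(4)·log₂(P(4)/Q(4)) = 0.25·log₂(0.25/0.22) = 0.04611

D_KL(P||Q) = 0.84371 + 0.62090 - 0.37708 + 0.04611 = 1.13364 ≈ 1.1336 bits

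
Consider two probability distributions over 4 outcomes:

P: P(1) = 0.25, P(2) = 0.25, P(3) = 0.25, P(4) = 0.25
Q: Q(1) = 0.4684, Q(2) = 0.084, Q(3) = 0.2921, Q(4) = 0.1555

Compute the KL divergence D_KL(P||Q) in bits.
0.2820 bits

D_KL(P||Q) = Σ P(x) log₂(P(x)/Q(x))

Computing term by term:
  P(1)·log₂(P(1)/Q(1)) = 0.25·log₂(0.25/0.4684) = -0.22645
  P(2)·log₂(P(2)/Q(2)) = 0.25·log₂(0.25/0.084) = 0.39337
  P(3)·log₂(P(3)/Q(3)) = 0.25·log₂(0.25/0.2921) = -0.05613
  P(4)·log₂(P(4)/Q(4)) = 0.25·log₂(0.25/0.1555) = 0.17125

D_KL(P||Q) = -0.22645 + 0.39337 - 0.05613 + 0.17125 = 0.28204 ≈ 0.2820 bits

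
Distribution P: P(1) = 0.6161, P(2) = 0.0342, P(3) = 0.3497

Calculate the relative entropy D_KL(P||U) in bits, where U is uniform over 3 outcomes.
0.4578 bits

U(i) = 1/3 for all i

D_KL(P||U) = Σ P(x) log₂(P(x) / (1/3))
           = Σ P(x) log₂(P(x)) + log₂(3)
           = log₂(3) - H(P)

H(P) = -Σ P(x) log₂(P(x)):
  -P(1)·log₂(P(1)) = -(0.6161)·log₂(0.6161) = 0.43051
  -P(2)·log₂(P(2)) = -(0.0342)·log₂(0.0342) = 0.16655
  -P(3)·log₂(P(3)) = -(0.3497)·log₂(0.3497) = 0.53008
H(P) = 0.43051 + 0.16655 + 0.53008 = 1.12714 bits

log₂(3) = 1.58496 bits

D_KL(P||U) = 1.58496 - 1.12714 = 0.45782 ≈ 0.4578 bits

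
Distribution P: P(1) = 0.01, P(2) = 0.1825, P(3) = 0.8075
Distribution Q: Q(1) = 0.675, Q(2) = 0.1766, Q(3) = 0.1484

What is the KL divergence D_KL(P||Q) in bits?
1.9214 bits

D_KL(P||Q) = Σ P(x) log₂(P(x)/Q(x))

Computing term by term:
  P(1)·log₂(P(1)/Q(1)) = 0.01·log₂(0.01/0.675) = -0.06077
  P(2)·log₂(P(2)/Q(2)) = 0.1825·log₂(0.1825/0.1766) = 0.00865
  P(3)·log₂(P(3)/Q(3)) = 0.8075·log₂(0.8075/0.1484) = 1.97351

D_KL(P||Q) = -0.06077 + 0.00865 + 1.97351 = 1.92139 ≈ 1.9214 bits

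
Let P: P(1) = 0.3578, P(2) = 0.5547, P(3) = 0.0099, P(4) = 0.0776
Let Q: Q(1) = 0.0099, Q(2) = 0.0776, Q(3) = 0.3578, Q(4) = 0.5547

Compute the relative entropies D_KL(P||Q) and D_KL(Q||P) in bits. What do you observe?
D_KL(P||Q) = 3.1544 bits, D_KL(Q||P) = 3.1544 bits. The two directions give the same value here, because Q is a self-inverse relabeling of P; in general KL divergence is asymmetric.

D_KL(P||Q) = Σ P(x) log₂(P(x)/Q(x))

Computing term by term:
  P(1)·log₂(P(1)/Q(1)) = 0.3578·log₂(0.3578/0.0099) = 1.85182
  P(2)·log₂(P(2)/Q(2)) = 0.5547·log₂(0.5547/0.0776) = 1.57401
  P(3)·log₂(P(3)/Q(3)) = 0.0099·log₂(0.0099/0.3578) = -0.05124
  P(4)·log₂(P(4)/Q(4)) = 0.0776·log₂(0.0776/0.5547) = -0.22020

D_KL(P||Q) = 1.85182 + 1.57401 - 0.05124 - 0.22020 = 3.15439 ≈ 3.1544 bits

D_KL(Q||P) = Σ Q(x) log₂(Q(x)/P(x))

Computing term by term:
  Q(1)·log₂(Q(1)/P(1)) = 0.0099·log₂(0.0099/0.3578) = -0.05124
  Q(2)·log₂(Q(2)/P(2)) = 0.0776·log₂(0.0776/0.5547) = -0.22020
  Q(3)·log₂(Q(3)/P(3)) = 0.3578·log₂(0.3578/0.0099) = 1.85182
  Q(4)·log₂(Q(4)/P(4)) = 0.5547·log₂(0.5547/0.0776) = 1.57401

D_KL(Q||P) = -0.05124 - 0.22020 + 1.85182 + 1.57401 = 3.15439 ≈ 3.1544 bits

These ARE equal here. Q is P with outcomes relabeled (Q(1) = P(3), Q(2) = P(4), Q(3) = P(1), Q(4) = P(2)) by a relabeling that is its own inverse, so the two sums contain exactly the same terms in a different order. This is a special case — KL divergence is not symmetric in general: D_KL(P||Q) ≠ D_KL(Q||P) for most P, Q.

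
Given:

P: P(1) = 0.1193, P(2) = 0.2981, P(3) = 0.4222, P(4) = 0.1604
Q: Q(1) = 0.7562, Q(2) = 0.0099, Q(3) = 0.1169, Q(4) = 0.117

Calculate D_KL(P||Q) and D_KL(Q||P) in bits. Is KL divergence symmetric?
D_KL(P||Q) = 2.0017 bits, D_KL(Q||P) = 1.6962 bits. No, KL divergence is not symmetric.

D_KL(P||Q) = Σ P(x) log₂(P(x)/Q(x))

Computing term by term:
  P(1)·log₂(P(1)/Q(1)) = 0.1193·log₂(0.1193/0.7562) = -0.31784
  P(2)·log₂(P(2)/Q(2)) = 0.2981·log₂(0.2981/0.0099) = 1.46433
  P(3)·log₂(P(3)/Q(3)) = 0.4222·log₂(0.4222/0.1169) = 0.78219
  P(4)·log₂(P(4)/Q(4)) = 0.1604·log₂(0.1604/0.117) = 0.07301

D_KL(P||Q) = -0.31784 + 1.46433 + 0.78219 + 0.07301 = 2.00169 ≈ 2.0017 bits

D_KL(Q||P) = Σ Q(x) log₂(Q(x)/P(x))

Computing term by term:
  Q(1)·log₂(Q(1)/P(1)) = 0.7562·log₂(0.7562/0.1193) = 2.01465
  Q(2)·log₂(Q(2)/P(2)) = 0.0099·log₂(0.0099/0.2981) = -0.04863
  Q(3)·log₂(Q(3)/P(3)) = 0.1169·log₂(0.1169/0.4222) = -0.21657
  Q(4)·log₂(Q(4)/P(4)) = 0.117·log₂(0.117/0.1604) = -0.05325

D_KL(Q||P) = 2.01465 - 0.04863 - 0.21657 - 0.05325 = 1.69620 ≈ 1.6962 bits

These are NOT equal (difference: 0.3055 bits). KL divergence is asymmetric: D_KL(P||Q) ≠ D_KL(Q||P) in general.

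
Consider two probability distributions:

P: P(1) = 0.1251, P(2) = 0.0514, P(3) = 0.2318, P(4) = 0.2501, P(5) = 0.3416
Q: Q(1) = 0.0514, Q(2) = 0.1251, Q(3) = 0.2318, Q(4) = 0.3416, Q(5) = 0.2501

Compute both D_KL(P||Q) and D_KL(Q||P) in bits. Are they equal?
D_KL(P||Q) = 0.1357 bits, D_KL(Q||P) = 0.1357 bits. Yes, in this case they are equal (although KL divergence is not symmetric in general).

D_KL(P||Q) = Σ P(x) log₂(P(x)/Q(x))

Computing term by term:
  P(1)·log₂(P(1)/Q(1)) = 0.1251·log₂(0.1251/0.0514) = 0.16053
  P(2)·log₂(P(2)/Q(2)) = 0.0514·log₂(0.0514/0.1251) = -0.06596
  P(3)·log₂(P(3)/Q(3)) = 0.2318·log₂(0.2318/0.2318) = 0.00000
  P(4)·log₂(P(4)/Q(4)) = 0.2501·log₂(0.2501/0.3416) = -0.11250
  P(5)·log₂(P(5)/Q(5)) = 0.3416·log₂(0.3416/0.2501) = 0.15365

D_KL(P||Q) = 0.16053 - 0.06596 + 0.00000 - 0.11250 + 0.15365 = 0.13572 ≈ 0.1357 bits

D_KL(Q||P) = Σ Q(x) log₂(Q(x)/P(x))

Computing term by term:
  Q(1)·log₂(Q(1)/P(1)) = 0.0514·log₂(0.0514/0.1251) = -0.06596
  Q(2)·log₂(Q(2)/P(2)) = 0.1251·log₂(0.1251/0.0514) = 0.16053
  Q(3)·log₂(Q(3)/P(3)) = 0.2318·log₂(0.2318/0.2318) = 0.00000
  Q(4)·log₂(Q(4)/P(4)) = 0.3416·log₂(0.3416/0.2501) = 0.15365
  Q(5)·log₂(Q(5)/P(5)) = 0.2501·log₂(0.2501/0.3416) = -0.11250

D_KL(Q||P) = -0.06596 + 0.16053 + 0.00000 + 0.15365 - 0.11250 = 0.13572 ≈ 0.1357 bits

These ARE equal here. Q is P with outcomes relabeled (Q(1) = P(2), Q(2) = P(1), Q(4) = P(5), Q(5) = P(4)) by a relabeling that is its own inverse, so the two sums contain exactly the same terms in a different order. This is a special case — KL divergence is not symmetric in general: D_KL(P||Q) ≠ D_KL(Q||P) for most P, Q.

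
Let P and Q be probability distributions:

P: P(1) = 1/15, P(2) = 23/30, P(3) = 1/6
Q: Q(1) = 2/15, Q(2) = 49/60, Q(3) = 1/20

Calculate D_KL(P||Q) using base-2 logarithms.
0.1529 bits

D_KL(P||Q) = Σ P(x) log₂(P(x)/Q(x))

Computing term by term:
  P(1)·log₂(P(1)/Q(1)) = (1/15)·log₂((1/15)/(2/15)) = -0.06667
  P(2)·log₂(P(2)/Q(2)) = (23/30)·log₂((23/30)/(49/60)) = -0.06988
  P(3)·log₂(P(3)/Q(3)) = (1/6)·log₂((1/6)/(1/20)) = 0.28949

D_KL(P||Q) = -0.06667 - 0.06988 + 0.28949 = 0.15294 ≈ 0.1529 bits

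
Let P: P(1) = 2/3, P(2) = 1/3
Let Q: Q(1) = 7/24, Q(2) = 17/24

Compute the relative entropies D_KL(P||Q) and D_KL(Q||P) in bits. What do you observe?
D_KL(P||Q) = 0.4326 bits, D_KL(Q||P) = 0.4224 bits. The two directions give different values (D_KL(P||Q) exceeds D_KL(Q||P) by 0.0102 bits): KL divergence is asymmetric.

D_KL(P||Q) = Σ P(x) log₂(P(x)/Q(x))

Computing term by term:
  P(1)·log₂(P(1)/Q(1)) = (2/3)·log₂((2/3)/(7/24)) = 0.79510
  P(2)·log₂(P(2)/Q(2)) = (1/3)·log₂((1/3)/(17/24)) = -0.36249

D_KL(P||Q) = 0.79510 - 0.36249 = 0.43261 ≈ 0.4326 bits

D_KL(Q||P) = Σ Q(x) log₂(Q(x)/P(x))

Computing term by term:
  Q(1)·log₂(Q(1)/P(1)) = (7/24)·log₂((7/24)/(2/3)) = -0.34785
  Q(2)·log₂(Q(2)/P(2)) = (17/24)·log₂((17/24)/(1/3)) = 0.77029

D_KL(Q||P) = -0.34785 + 0.77029 = 0.42244 ≈ 0.4224 bits

These are NOT equal (difference: 0.0102 bits). KL divergence is asymmetric: D_KL(P||Q) ≠ D_KL(Q||P) in general.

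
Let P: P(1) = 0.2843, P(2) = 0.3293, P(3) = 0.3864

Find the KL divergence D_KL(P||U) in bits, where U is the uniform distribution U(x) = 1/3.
0.0113 bits

U(i) = 1/3 for all i

D_KL(P||U) = Σ P(x) log₂(P(x) / (1/3))
           = Σ P(x) log₂(P(x)) + log₂(3)
           = log₂(3) - H(P)

H(P) = -Σ P(x) log₂(P(x)):
  -P(1)·log₂(P(1)) = -(0.2843)·log₂(0.2843) = 0.51587
  -P(2)·log₂(P(2)) = -(0.3293)·log₂(0.3293) = 0.52771
  -P(3)·log₂(P(3)) = -(0.3864)·log₂(0.3864) = 0.53008
H(P) = 0.51587 + 0.52771 + 0.53008 = 1.57366 bits

log₂(3) = 1.58496 bits

D_KL(P||U) = 1.58496 - 1.57366 = 0.01130 ≈ 0.0113 bits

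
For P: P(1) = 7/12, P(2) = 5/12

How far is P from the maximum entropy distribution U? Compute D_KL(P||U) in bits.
0.0201 bits

U(i) = 1/2 for all i

D_KL(P||U) = Σ P(x) log₂(P(x) / (1/2))
           = Σ P(x) log₂(P(x)) + log₂(2)
           = log₂(2) - H(P)

H(P) = -Σ P(x) log₂(P(x)):
  -P(1)·log₂(P(1)) = -(7/12)·log₂(7/12) = 0.45360
  -P(2)·log₂(P(2)) = -(5/12)·log₂(5/12) = 0.52626
H(P) = 0.45360 + 0.52626 = 0.97986 bits

log₂(2) = 1.00000 bits

D_KL(P||U) = 1.00000 - 0.97986 = 0.02014 ≈ 0.0201 bits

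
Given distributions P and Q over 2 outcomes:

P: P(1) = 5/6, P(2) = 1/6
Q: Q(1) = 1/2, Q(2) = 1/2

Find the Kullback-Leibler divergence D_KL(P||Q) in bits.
0.3500 bits

D_KL(P||Q) = Σ P(x) log₂(P(x)/Q(x))

Computing term by term:
  P(1)·log₂(P(1)/Q(1)) = (5/6)·log₂((5/6)/(1/2)) = 0.61414
  P(2)·log₂(P(2)/Q(2)) = (1/6)·log₂((1/6)/(1/2)) = -0.26416

D_KL(P||Q) = 0.61414 - 0.26416 = 0.34998 ≈ 0.3500 bits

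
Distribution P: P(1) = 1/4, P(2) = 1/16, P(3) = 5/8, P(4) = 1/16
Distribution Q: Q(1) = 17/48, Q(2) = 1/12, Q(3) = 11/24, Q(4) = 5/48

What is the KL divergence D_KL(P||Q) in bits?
0.0820 bits

D_KL(P||Q) = Σ P(x) log₂(P(x)/Q(x))

Computing term by term:
  P(1)·log₂(P(1)/Q(1)) = (1/4)·log₂((1/4)/(17/48)) = -0.12563
  P(2)·log₂(P(2)/Q(2)) = (1/16)·log₂((1/16)/(1/12)) = -0.02594
  P(3)·log₂(P(3)/Q(3)) = (5/8)·log₂((5/8)/(11/24)) = 0.27966
  P(4)·log₂(P(4)/Q(4)) = (1/16)·log₂((1/16)/(5/48)) = -0.04606

D_KL(P||Q) = -0.12563 - 0.02594 + 0.27966 - 0.04606 = 0.08203 ≈ 0.0820 bits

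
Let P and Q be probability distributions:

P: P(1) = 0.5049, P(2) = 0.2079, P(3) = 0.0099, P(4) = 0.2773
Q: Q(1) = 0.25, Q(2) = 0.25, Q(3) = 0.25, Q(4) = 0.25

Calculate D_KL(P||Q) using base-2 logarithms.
0.4520 bits

D_KL(P||Q) = Σ P(x) log₂(P(x)/Q(x))

Computing term by term:
  P(1)·log₂(P(1)/Q(1)) = 0.5049·log₂(0.5049/0.25) = 0.51200
  P(2)·log₂(P(2)/Q(2)) = 0.2079·log₂(0.2079/0.25) = -0.05531
  P(3)·log₂(P(3)/Q(3)) = 0.0099·log₂(0.0099/0.25) = -0.04612
  P(4)·log₂(P(4)/Q(4)) = 0.2773·log₂(0.2773/0.25) = 0.04146

D_KL(P||Q) = 0.51200 - 0.05531 - 0.04612 + 0.04146 = 0.45203 ≈ 0.4520 bits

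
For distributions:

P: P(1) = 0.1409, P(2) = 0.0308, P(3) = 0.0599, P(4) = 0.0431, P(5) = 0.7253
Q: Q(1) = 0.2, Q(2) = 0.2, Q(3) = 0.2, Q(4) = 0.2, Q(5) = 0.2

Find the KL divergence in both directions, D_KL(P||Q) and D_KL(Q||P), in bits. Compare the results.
D_KL(P||Q) = 0.9941 bits, D_KL(Q||P) = 1.0599 bits. D_KL(Q||P) is larger than D_KL(P||Q) by 0.0658 bits; the two directions differ.

D_KL(P||Q) = Σ P(x) log₂(P(x)/Q(x))

Computing term by term:
  P(1)·log₂(P(1)/Q(1)) = 0.1409·log₂(0.1409/0.2) = -0.07120
  P(2)·log₂(P(2)/Q(2)) = 0.0308·log₂(0.0308/0.2) = -0.08313
  P(3)·log₂(P(3)/Q(3)) = 0.0599·log₂(0.0599/0.2) = -0.10419
  P(4)·log₂(P(4)/Q(4)) = 0.0431·log₂(0.0431/0.2) = -0.09543
  P(5)·log₂(P(5)/Q(5)) = 0.7253·log₂(0.7253/0.2) = 1.34803

D_KL(P||Q) = -0.07120 - 0.08313 - 0.10419 - 0.09543 + 1.34803 = 0.99408 ≈ 0.9941 bits

D_KL(Q||P) = Σ Q(x) log₂(Q(x)/P(x))

Computing term by term:
  Q(1)·log₂(Q(1)/P(1)) = 0.2·log₂(0.2/0.1409) = 0.10107
  Q(2)·log₂(Q(2)/P(2)) = 0.2·log₂(0.2/0.0308) = 0.53980
  Q(3)·log₂(Q(3)/P(3)) = 0.2·log₂(0.2/0.0599) = 0.34787
  Q(4)·log₂(Q(4)/P(4)) = 0.2·log₂(0.2/0.0431) = 0.44285
  Q(5)·log₂(Q(5)/P(5)) = 0.2·log₂(0.2/0.7253) = -0.37172

D_KL(Q||P) = 0.10107 + 0.53980 + 0.34787 + 0.44285 - 0.37172 = 1.05987 ≈ 1.0599 bits

These are NOT equal (difference: 0.0658 bits). KL divergence is asymmetric: D_KL(P||Q) ≠ D_KL(Q||P) in general.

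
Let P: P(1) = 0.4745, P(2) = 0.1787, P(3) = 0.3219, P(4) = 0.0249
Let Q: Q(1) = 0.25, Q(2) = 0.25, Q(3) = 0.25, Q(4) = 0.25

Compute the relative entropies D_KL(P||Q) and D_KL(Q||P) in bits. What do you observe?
D_KL(P||Q) = 0.3866 bits, D_KL(Q||P) = 0.6307 bits. The two directions give different values (D_KL(Q||P) exceeds D_KL(P||Q) by 0.2441 bits): KL divergence is asymmetric.

D_KL(P||Q) = Σ P(x) log₂(P(x)/Q(x))

Computing term by term:
  P(1)·log₂(P(1)/Q(1)) = 0.4745·log₂(0.4745/0.25) = 0.43867
  P(2)·log₂(P(2)/Q(2)) = 0.1787·log₂(0.1787/0.25) = -0.08656
  P(3)·log₂(P(3)/Q(3)) = 0.3219·log₂(0.3219/0.25) = 0.11739
  P(4)·log₂(P(4)/Q(4)) = 0.0249·log₂(0.0249/0.25) = -0.08286

D_KL(P||Q) = 0.43867 - 0.08656 + 0.11739 - 0.08286 = 0.38664 ≈ 0.3866 bits

D_KL(Q||P) = Σ Q(x) log₂(Q(x)/P(x))

Computing term by term:
  Q(1)·log₂(Q(1)/P(1)) = 0.25·log₂(0.25/0.4745) = -0.23112
  Q(2)·log₂(Q(2)/P(2)) = 0.25·log₂(0.25/0.1787) = 0.12110
  Q(3)·log₂(Q(3)/P(3)) = 0.25·log₂(0.25/0.3219) = -0.09117
  Q(4)·log₂(Q(4)/P(4)) = 0.25·log₂(0.25/0.0249) = 0.83193

D_KL(Q||P) = -0.23112 + 0.12110 - 0.09117 + 0.83193 = 0.63074 ≈ 0.6307 bits

These are NOT equal (difference: 0.2441 bits). KL divergence is asymmetric: D_KL(P||Q) ≠ D_KL(Q||P) in general.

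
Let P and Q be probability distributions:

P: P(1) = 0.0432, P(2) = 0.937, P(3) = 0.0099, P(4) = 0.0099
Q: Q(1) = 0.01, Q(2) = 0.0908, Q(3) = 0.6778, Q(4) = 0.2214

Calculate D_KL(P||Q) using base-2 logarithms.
3.1416 bits

D_KL(P||Q) = Σ P(x) log₂(P(x)/Q(x))

Computing term by term:
  P(1)·log₂(P(1)/Q(1)) = 0.0432·log₂(0.0432/0.01) = 0.09120
  P(2)·log₂(P(2)/Q(2)) = 0.937·log₂(0.937/0.0908) = 3.15515
  P(3)·log₂(P(3)/Q(3)) = 0.0099·log₂(0.0099/0.6778) = -0.06036
  P(4)·log₂(P(4)/Q(4)) = 0.0099·log₂(0.0099/0.2214) = -0.04438

D_KL(P||Q) = 0.09120 + 3.15515 - 0.06036 - 0.04438 = 3.14161 ≈ 3.1416 bits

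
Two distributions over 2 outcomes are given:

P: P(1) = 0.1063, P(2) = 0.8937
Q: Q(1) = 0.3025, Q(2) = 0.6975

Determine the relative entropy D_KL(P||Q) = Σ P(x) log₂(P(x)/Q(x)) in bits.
0.1592 bits

D_KL(P||Q) = Σ P(x) log₂(P(x)/Q(x))

Computing term by term:
  P(1)·log₂(P(1)/Q(1)) = 0.1063·log₂(0.1063/0.3025) = -0.16038
  P(2)·log₂(P(2)/Q(2)) = 0.8937·log₂(0.8937/0.6975) = 0.31958

D_KL(P||Q) = -0.16038 + 0.31958 = 0.15920 ≈ 0.1592 bits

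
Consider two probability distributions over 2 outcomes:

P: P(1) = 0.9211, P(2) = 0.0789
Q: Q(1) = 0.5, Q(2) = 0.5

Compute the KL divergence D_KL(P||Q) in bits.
0.6017 bits

D_KL(P||Q) = Σ P(x) log₂(P(x)/Q(x))

Computing term by term:
  P(1)·log₂(P(1)/Q(1)) = 0.9211·log₂(0.9211/0.5) = 0.81188
  P(2)·log₂(P(2)/Q(2)) = 0.0789·log₂(0.0789/0.5) = -0.21018

D_KL(P||Q) = 0.81188 - 0.21018 = 0.60170 ≈ 0.6017 bits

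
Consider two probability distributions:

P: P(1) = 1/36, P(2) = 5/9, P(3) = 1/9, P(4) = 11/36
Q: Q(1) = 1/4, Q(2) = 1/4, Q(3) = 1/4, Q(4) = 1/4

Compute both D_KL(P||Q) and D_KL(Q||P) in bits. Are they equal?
D_KL(P||Q) = 0.5104 bits, D_KL(Q||P) = 0.7246 bits. No, they are not equal.

D_KL(P||Q) = Σ P(x) log₂(P(x)/Q(x))

Computing term by term:
  P(1)·log₂(P(1)/Q(1)) = (1/36)·log₂((1/36)/(1/4)) = -0.08805
  P(2)·log₂(P(2)/Q(2)) = (5/9)·log₂((5/9)/(1/4)) = 0.64000
  P(3)·log₂(P(3)/Q(3)) = (1/9)·log₂((1/9)/(1/4)) = -0.12999
  P(4)·log₂(P(4)/Q(4)) = (11/36)·log₂((11/36)/(1/4)) = 0.08846

D_KL(P||Q) = -0.08805 + 0.64000 - 0.12999 + 0.08846 = 0.51042 ≈ 0.5104 bits

D_KL(Q||P) = Σ Q(x) log₂(Q(x)/P(x))

Computing term by term:
  Q(1)·log₂(Q(1)/P(1)) = (1/4)·log₂((1/4)/(1/36)) = 0.79248
  Q(2)·log₂(Q(2)/P(2)) = (1/4)·log₂((1/4)/(5/9)) = -0.28800
  Q(3)·log₂(Q(3)/P(3)) = (1/4)·log₂((1/4)/(1/9)) = 0.29248
  Q(4)·log₂(Q(4)/P(4)) = (1/4)·log₂((1/4)/(11/36)) = -0.07238

D_KL(Q||P) = 0.79248 - 0.28800 + 0.29248 - 0.07238 = 0.72458 ≈ 0.7246 bits

These are NOT equal (difference: 0.2142 bits). KL divergence is asymmetric: D_KL(P||Q) ≠ D_KL(Q||P) in general.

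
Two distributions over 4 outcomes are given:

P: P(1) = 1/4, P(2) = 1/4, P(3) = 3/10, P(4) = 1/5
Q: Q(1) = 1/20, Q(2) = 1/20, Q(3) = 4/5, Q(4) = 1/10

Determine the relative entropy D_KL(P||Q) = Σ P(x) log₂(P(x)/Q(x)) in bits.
0.9365 bits

D_KL(P||Q) = Σ P(x) log₂(P(x)/Q(x))

Computing term by term:
  P(1)·log₂(P(1)/Q(1)) = (1/4)·log₂((1/4)/(1/20)) = 0.58048
  P(2)·log₂(P(2)/Q(2)) = (1/4)·log₂((1/4)/(1/20)) = 0.58048
  P(3)·log₂(P(3)/Q(3)) = (3/10)·log₂((3/10)/(4/5)) = -0.42451
  P(4)·log₂(P(4)/Q(4)) = (1/5)·log₂((1/5)/(1/10)) = 0.20000

D_KL(P||Q) = 0.58048 + 0.58048 - 0.42451 + 0.20000 = 0.93645 ≈ 0.9365 bits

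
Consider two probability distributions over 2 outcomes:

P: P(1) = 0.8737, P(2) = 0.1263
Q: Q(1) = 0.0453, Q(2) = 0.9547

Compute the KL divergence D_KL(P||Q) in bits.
3.3617 bits

D_KL(P||Q) = Σ P(x) log₂(P(x)/Q(x))

Computing term by term:
  P(1)·log₂(P(1)/Q(1)) = 0.8737·log₂(0.8737/0.0453) = 3.73031
  P(2)·log₂(P(2)/Q(2)) = 0.1263·log₂(0.1263/0.9547) = -0.36857

D_KL(P||Q) = 3.73031 - 0.36857 = 3.36174 ≈ 3.3617 bits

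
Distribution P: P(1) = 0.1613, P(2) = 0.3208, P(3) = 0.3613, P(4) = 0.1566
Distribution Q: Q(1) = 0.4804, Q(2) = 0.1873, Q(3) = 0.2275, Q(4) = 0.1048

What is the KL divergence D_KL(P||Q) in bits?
0.3269 bits

D_KL(P||Q) = Σ P(x) log₂(P(x)/Q(x))

Computing term by term:
  P(1)·log₂(P(1)/Q(1)) = 0.1613·log₂(0.1613/0.4804) = -0.25397
  P(2)·log₂(P(2)/Q(2)) = 0.3208·log₂(0.3208/0.1873) = 0.24904
  P(3)·log₂(P(3)/Q(3)) = 0.3613·log₂(0.3613/0.2275) = 0.24111
  P(4)·log₂(P(4)/Q(4)) = 0.1566·log₂(0.1566/0.1048) = 0.09074

D_KL(P||Q) = -0.25397 + 0.24904 + 0.24111 + 0.09074 = 0.32692 ≈ 0.3269 bits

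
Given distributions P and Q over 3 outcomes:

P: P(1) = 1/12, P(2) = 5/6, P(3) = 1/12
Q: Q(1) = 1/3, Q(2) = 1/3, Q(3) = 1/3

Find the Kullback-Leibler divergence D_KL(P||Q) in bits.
0.7683 bits

D_KL(P||Q) = Σ P(x) log₂(P(x)/Q(x))

Computing term by term:
  P(1)·log₂(P(1)/Q(1)) = (1/12)·log₂((1/12)/(1/3)) = -0.16667
  P(2)·log₂(P(2)/Q(2)) = (5/6)·log₂((5/6)/(1/3)) = 1.10161
  P(3)·log₂(P(3)/Q(3)) = (1/12)·log₂((1/12)/(1/3)) = -0.16667

D_KL(P||Q) = -0.16667 + 1.10161 - 0.16667 = 0.76827 ≈ 0.7683 bits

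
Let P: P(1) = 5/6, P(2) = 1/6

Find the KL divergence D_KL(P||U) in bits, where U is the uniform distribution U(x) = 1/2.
0.3500 bits

U(i) = 1/2 for all i

D_KL(P||U) = Σ P(x) log₂(P(x) / (1/2))
           = Σ P(x) log₂(P(x)) + log₂(2)
           = log₂(2) - H(P)

H(P) = -Σ P(x) log₂(P(x)):
  -P(1)·log₂(P(1)) = -(5/6)·log₂(5/6) = 0.21920
  -P(2)·log₂(P(2)) = -(1/6)·log₂(1/6) = 0.43083
H(P) = 0.21920 + 0.43083 = 0.65003 bits

log₂(2) = 1.00000 bits

D_KL(P||U) = 1.00000 - 0.65003 = 0.34997 ≈ 0.3500 bits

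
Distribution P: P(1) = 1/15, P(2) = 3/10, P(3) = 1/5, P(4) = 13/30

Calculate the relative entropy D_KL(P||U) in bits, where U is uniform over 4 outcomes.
0.2313 bits

U(i) = 1/4 for all i

D_KL(P||U) = Σ P(x) log₂(P(x) / (1/4))
           = Σ P(x) log₂(P(x)) + log₂(4)
           = log₂(4) - H(P)

H(P) = -Σ P(x) log₂(P(x)):
  -P(1)·log₂(P(1)) = -(1/15)·log₂(1/15) = 0.26046
  -P(2)·log₂(P(2)) = -(3/10)·log₂(3/10) = 0.52109
  -P(3)·log₂(P(3)) = -(1/5)·log₂(1/5) = 0.46439
  -P(4)·log₂(P(4)) = -(13/30)·log₂(13/30) = 0.52280
H(P) = 0.26046 + 0.52109 + 0.46439 + 0.52280 = 1.76874 bits

log₂(4) = 2.00000 bits

D_KL(P||U) = 2.00000 - 1.76874 = 0.23126 ≈ 0.2313 bits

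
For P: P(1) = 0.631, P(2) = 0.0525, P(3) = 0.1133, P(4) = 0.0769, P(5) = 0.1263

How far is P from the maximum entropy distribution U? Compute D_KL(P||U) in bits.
0.6620 bits

U(i) = 1/5 for all i

D_KL(P||U) = Σ P(x) log₂(P(x) / (1/5))
           = Σ P(x) log₂(P(x)) + log₂(5)
           = log₂(5) - H(P)

H(P) = -Σ P(x) log₂(P(x)):
  -P(1)·log₂(P(1)) = -(0.631)·log₂(0.631) = 0.41917
  -P(2)·log₂(P(2)) = -(0.0525)·log₂(0.0525) = 0.22321
  -P(3)·log₂(P(3)) = -(0.1133)·log₂(0.1133) = 0.35596
  -P(4)·log₂(P(4)) = -(0.0769)·log₂(0.0769) = 0.28460
  -P(5)·log₂(P(5)) = -(0.1263)·log₂(0.1263) = 0.37701
H(P) = 0.41917 + 0.22321 + 0.35596 + 0.28460 + 0.37701 = 1.65995 bits

log₂(5) = 2.32193 bits

D_KL(P||U) = 2.32193 - 1.65995 = 0.66198 ≈ 0.6620 bits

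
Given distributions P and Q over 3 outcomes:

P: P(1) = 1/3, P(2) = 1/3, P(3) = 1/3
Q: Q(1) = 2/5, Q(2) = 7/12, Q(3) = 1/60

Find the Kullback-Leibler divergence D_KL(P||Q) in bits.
1.0838 bits

D_KL(P||Q) = Σ P(x) log₂(P(x)/Q(x))

Computing term by term:
  P(1)·log₂(P(1)/Q(1)) = (1/3)·log₂((1/3)/(2/5)) = -0.08768
  P(2)·log₂(P(2)/Q(2)) = (1/3)·log₂((1/3)/(7/12)) = -0.26912
  P(3)·log₂(P(3)/Q(3)) = (1/3)·log₂((1/3)/(1/60)) = 1.44064

D_KL(P||Q) = -0.08768 - 0.26912 + 1.44064 = 1.08384 ≈ 1.0838 bits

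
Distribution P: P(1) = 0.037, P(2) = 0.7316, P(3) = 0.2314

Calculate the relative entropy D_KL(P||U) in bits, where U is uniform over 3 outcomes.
0.5905 bits

U(i) = 1/3 for all i

D_KL(P||U) = Σ P(x) log₂(P(x) / (1/3))
           = Σ P(x) log₂(P(x)) + log₂(3)
           = log₂(3) - H(P)

H(P) = -Σ P(x) log₂(P(x)):
  -P(1)·log₂(P(1)) = -(0.037)·log₂(0.037) = 0.17598
  -P(2)·log₂(P(2)) = -(0.7316)·log₂(0.7316) = 0.32986
  -P(3)·log₂(P(3)) = -(0.2314)·log₂(0.2314) = 0.48861
H(P) = 0.17598 + 0.32986 + 0.48861 = 0.99445 bits

log₂(3) = 1.58496 bits

D_KL(P||U) = 1.58496 - 0.99445 = 0.59051 ≈ 0.5905 bits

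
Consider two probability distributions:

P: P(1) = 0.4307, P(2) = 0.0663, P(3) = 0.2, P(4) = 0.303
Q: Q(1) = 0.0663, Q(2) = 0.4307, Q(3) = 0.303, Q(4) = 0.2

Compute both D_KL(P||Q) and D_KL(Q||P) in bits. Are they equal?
D_KL(P||Q) = 1.0455 bits, D_KL(Q||P) = 1.0455 bits. Yes, in this case they are equal (although KL divergence is not symmetric in general).

D_KL(P||Q) = Σ P(x) log₂(P(x)/Q(x))

Computing term by term:
  P(1)·log₂(P(1)/Q(1)) = 0.4307·log₂(0.4307/0.0663) = 1.16272
  P(2)·log₂(P(2)/Q(2)) = 0.0663·log₂(0.0663/0.4307) = -0.17898
  P(3)·log₂(P(3)/Q(3)) = 0.2·log₂(0.2/0.303) = -0.11986
  P(4)·log₂(P(4)/Q(4)) = 0.303·log₂(0.303/0.2) = 0.18159

D_KL(P||Q) = 1.16272 - 0.17898 - 0.11986 + 0.18159 = 1.04547 ≈ 1.0455 bits

D_KL(Q||P) = Σ Q(x) log₂(Q(x)/P(x))

Computing term by term:
  Q(1)·log₂(Q(1)/P(1)) = 0.0663·log₂(0.0663/0.4307) = -0.17898
  Q(2)·log₂(Q(2)/P(2)) = 0.4307·log₂(0.4307/0.0663) = 1.16272
  Q(3)·log₂(Q(3)/P(3)) = 0.303·log₂(0.303/0.2) = 0.18159
  Q(4)·log₂(Q(4)/P(4)) = 0.2·log₂(0.2/0.303) = -0.11986

D_KL(Q||P) = -0.17898 + 1.16272 + 0.18159 - 0.11986 = 1.04547 ≈ 1.0455 bits

These ARE equal here. Q is P with outcomes relabeled (Q(1) = P(2), Q(2) = P(1), Q(3) = P(4), Q(4) = P(3)) by a relabeling that is its own inverse, so the two sums contain exactly the same terms in a different order. This is a special case — KL divergence is not symmetric in general: D_KL(P||Q) ≠ D_KL(Q||P) for most P, Q.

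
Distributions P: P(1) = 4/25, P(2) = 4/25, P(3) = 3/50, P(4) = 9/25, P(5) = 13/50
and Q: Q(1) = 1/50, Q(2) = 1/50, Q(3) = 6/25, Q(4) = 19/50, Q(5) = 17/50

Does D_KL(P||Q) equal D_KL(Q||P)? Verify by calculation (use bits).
D_KL(P||Q) = 0.7113 bits, D_KL(Q||P) = 0.5212 bits. No — D_KL(P||Q) ≠ D_KL(Q||P) for this pair.

D_KL(P||Q) = Σ P(x) log₂(P(x)/Q(x))

Computing term by term:
  P(1)·log₂(P(1)/Q(1)) = (4/25)·log₂((4/25)/(1/50)) = 0.48000
  P(2)·log₂(P(2)/Q(2)) = (4/25)·log₂((4/25)/(1/50)) = 0.48000
  P(3)·log₂(P(3)/Q(3)) = (3/50)·log₂((3/50)/(6/25)) = -0.12000
  P(4)·log₂(P(4)/Q(4)) = (9/25)·log₂((9/25)/(19/50)) = -0.02808
  P(5)·log₂(P(5)/Q(5)) = (13/50)·log₂((13/50)/(17/50)) = -0.10063

D_KL(P||Q) = 0.48000 + 0.48000 - 0.12000 - 0.02808 - 0.10063 = 0.71129 ≈ 0.7113 bits

D_KL(Q||P) = Σ Q(x) log₂(Q(x)/P(x))

Computing term by term:
  Q(1)·log₂(Q(1)/P(1)) = (1/50)·log₂((1/50)/(4/25)) = -0.06000
  Q(2)·log₂(Q(2)/P(2)) = (1/50)·log₂((1/50)/(4/25)) = -0.06000
  Q(3)·log₂(Q(3)/P(3)) = (6/25)·log₂((6/25)/(3/50)) = 0.48000
  Q(4)·log₂(Q(4)/P(4)) = (19/50)·log₂((19/50)/(9/25)) = 0.02964
  Q(5)·log₂(Q(5)/P(5)) = (17/50)·log₂((17/50)/(13/50)) = 0.13159

D_KL(Q||P) = -0.06000 - 0.06000 + 0.48000 + 0.02964 + 0.13159 = 0.52123 ≈ 0.5212 bits

These are NOT equal (difference: 0.1901 bits). KL divergence is asymmetric: D_KL(P||Q) ≠ D_KL(Q||P) in general.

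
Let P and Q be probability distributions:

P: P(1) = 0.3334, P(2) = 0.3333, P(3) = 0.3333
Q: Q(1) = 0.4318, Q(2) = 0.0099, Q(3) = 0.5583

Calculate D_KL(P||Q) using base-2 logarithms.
1.3185 bits

D_KL(P||Q) = Σ P(x) log₂(P(x)/Q(x))

Computing term by term:
  P(1)·log₂(P(1)/Q(1)) = 0.3334·log₂(0.3334/0.4318) = -0.12439
  P(2)·log₂(P(2)/Q(2)) = 0.3333·log₂(0.3333/0.0099) = 1.69091
  P(3)·log₂(P(3)/Q(3)) = 0.3333·log₂(0.3333/0.5583) = -0.24805

D_KL(P||Q) = -0.12439 + 1.69091 - 0.24805 = 1.31847 ≈ 1.3185 bits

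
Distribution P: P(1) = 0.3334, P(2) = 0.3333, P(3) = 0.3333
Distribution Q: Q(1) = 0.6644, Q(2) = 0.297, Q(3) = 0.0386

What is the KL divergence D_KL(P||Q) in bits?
0.7604 bits

D_KL(P||Q) = Σ P(x) log₂(P(x)/Q(x))

Computing term by term:
  P(1)·log₂(P(1)/Q(1)) = 0.3334·log₂(0.3334/0.6644) = -0.33167
  P(2)·log₂(P(2)/Q(2)) = 0.3333·log₂(0.3333/0.297) = 0.05545
  P(3)·log₂(P(3)/Q(3)) = 0.3333·log₂(0.3333/0.0386) = 1.03661

D_KL(P||Q) = -0.33167 + 0.05545 + 1.03661 = 0.76039 ≈ 0.7604 bits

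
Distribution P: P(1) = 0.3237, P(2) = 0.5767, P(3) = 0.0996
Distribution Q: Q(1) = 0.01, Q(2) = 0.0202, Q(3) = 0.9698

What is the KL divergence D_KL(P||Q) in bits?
4.0854 bits

D_KL(P||Q) = Σ P(x) log₂(P(x)/Q(x))

Computing term by term:
  P(1)·log₂(P(1)/Q(1)) = 0.3237·log₂(0.3237/0.01) = 1.62387
  P(2)·log₂(P(2)/Q(2)) = 0.5767·log₂(0.5767/0.0202) = 2.78857
  P(3)·log₂(P(3)/Q(3)) = 0.0996·log₂(0.0996/0.9698) = -0.32703

D_KL(P||Q) = 1.62387 + 2.78857 - 0.32703 = 4.08541 ≈ 4.0854 bits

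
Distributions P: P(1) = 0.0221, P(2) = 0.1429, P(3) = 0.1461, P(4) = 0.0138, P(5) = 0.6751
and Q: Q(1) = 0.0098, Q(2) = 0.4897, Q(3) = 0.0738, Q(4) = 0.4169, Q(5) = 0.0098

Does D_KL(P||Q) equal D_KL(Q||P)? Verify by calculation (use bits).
D_KL(P||Q) = 3.9704 bits, D_KL(Q||P) = 2.7760 bits. No — D_KL(P||Q) ≠ D_KL(Q||P) for this pair.

D_KL(P||Q) = Σ P(x) log₂(P(x)/Q(x))

Computing term by term:
  P(1)·log₂(P(1)/Q(1)) = 0.0221·log₂(0.0221/0.0098) = 0.02593
  P(2)·log₂(P(2)/Q(2)) = 0.1429·log₂(0.1429/0.4897) = -0.25392
  P(3)·log₂(P(3)/Q(3)) = 0.1461·log₂(0.1461/0.0738) = 0.14395
  P(4)·log₂(P(4)/Q(4)) = 0.0138·log₂(0.0138/0.4169) = -0.06785
  P(5)·log₂(P(5)/Q(5)) = 0.6751·log₂(0.6751/0.0098) = 4.12228

D_KL(P||Q) = 0.02593 - 0.25392 + 0.14395 - 0.06785 + 4.12228 = 3.97039 ≈ 3.9704 bits

D_KL(Q||P) = Σ Q(x) log₂(Q(x)/P(x))

Computing term by term:
  Q(1)·log₂(Q(1)/P(1)) = 0.0098·log₂(0.0098/0.0221) = -0.01150
  Q(2)·log₂(Q(2)/P(2)) = 0.4897·log₂(0.4897/0.1429) = 0.87014
  Q(3)·log₂(Q(3)/P(3)) = 0.0738·log₂(0.0738/0.1461) = -0.07271
  Q(4)·log₂(Q(4)/P(4)) = 0.4169·log₂(0.4169/0.0138) = 2.04988
  Q(5)·log₂(Q(5)/P(5)) = 0.0098·log₂(0.0098/0.6751) = -0.05984

D_KL(Q||P) = -0.01150 + 0.87014 - 0.07271 + 2.04988 - 0.05984 = 2.77597 ≈ 2.7760 bits

These are NOT equal (difference: 1.1944 bits). KL divergence is asymmetric: D_KL(P||Q) ≠ D_KL(Q||P) in general.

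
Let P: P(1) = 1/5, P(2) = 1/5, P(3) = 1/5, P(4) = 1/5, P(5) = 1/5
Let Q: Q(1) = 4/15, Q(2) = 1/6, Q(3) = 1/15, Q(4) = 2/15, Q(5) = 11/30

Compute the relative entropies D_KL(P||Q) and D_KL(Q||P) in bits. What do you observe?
D_KL(P||Q) = 0.2287 bits, D_KL(Q||P) = 0.2038 bits. The two directions give different values (D_KL(P||Q) exceeds D_KL(Q||P) by 0.0249 bits): KL divergence is asymmetric.

D_KL(P||Q) = Σ P(x) log₂(P(x)/Q(x))

Computing term by term:
  P(1)·log₂(P(1)/Q(1)) = (1/5)·log₂((1/5)/(4/15)) = -0.08301
  P(2)·log₂(P(2)/Q(2)) = (1/5)·log₂((1/5)/(1/6)) = 0.05261
  P(3)·log₂(P(3)/Q(3)) = (1/5)·log₂((1/5)/(1/15)) = 0.31699
  P(4)·log₂(P(4)/Q(4)) = (1/5)·log₂((1/5)/(2/15)) = 0.11699
  P(5)·log₂(P(5)/Q(5)) = (1/5)·log₂((1/5)/(11/30)) = -0.17489

D_KL(P||Q) = -0.08301 + 0.05261 + 0.31699 + 0.11699 - 0.17489 = 0.22869 ≈ 0.2287 bits

D_KL(Q||P) = Σ Q(x) log₂(Q(x)/P(x))

Computing term by term:
  Q(1)·log₂(Q(1)/P(1)) = (4/15)·log₂((4/15)/(1/5)) = 0.11068
  Q(2)·log₂(Q(2)/P(2)) = (1/6)·log₂((1/6)/(1/5)) = -0.04384
  Q(3)·log₂(Q(3)/P(3)) = (1/15)·log₂((1/15)/(1/5)) = -0.10566
  Q(4)·log₂(Q(4)/P(4)) = (2/15)·log₂((2/15)/(1/5)) = -0.07800
  Q(5)·log₂(Q(5)/P(5)) = (11/30)·log₂((11/30)/(1/5)) = 0.32064

D_KL(Q||P) = 0.11068 - 0.04384 - 0.10566 - 0.07800 + 0.32064 = 0.20382 ≈ 0.2038 bits

These are NOT equal (difference: 0.0249 bits). KL divergence is asymmetric: D_KL(P||Q) ≠ D_KL(Q||P) in general.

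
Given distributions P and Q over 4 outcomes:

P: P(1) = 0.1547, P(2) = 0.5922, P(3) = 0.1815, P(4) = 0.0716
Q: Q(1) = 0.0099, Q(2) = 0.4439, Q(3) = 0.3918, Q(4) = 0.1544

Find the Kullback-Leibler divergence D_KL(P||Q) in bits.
0.5789 bits

D_KL(P||Q) = Σ P(x) log₂(P(x)/Q(x))

Computing term by term:
  P(1)·log₂(P(1)/Q(1)) = 0.1547·log₂(0.1547/0.0099) = 0.61352
  P(2)·log₂(P(2)/Q(2)) = 0.5922·log₂(0.5922/0.4439) = 0.24627
  P(3)·log₂(P(3)/Q(3)) = 0.1815·log₂(0.1815/0.3918) = -0.20149
  P(4)·log₂(P(4)/Q(4)) = 0.0716·log₂(0.0716/0.1544) = -0.07938

D_KL(P||Q) = 0.61352 + 0.24627 - 0.20149 - 0.07938 = 0.57892 ≈ 0.5789 bits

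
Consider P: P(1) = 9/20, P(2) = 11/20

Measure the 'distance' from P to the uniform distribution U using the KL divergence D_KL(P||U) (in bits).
0.0072 bits

U(i) = 1/2 for all i

D_KL(P||U) = Σ P(x) log₂(P(x) / (1/2))
           = Σ P(x) log₂(P(x)) + log₂(2)
           = log₂(2) - H(P)

H(P) = -Σ P(x) log₂(P(x)):
  -P(1)·log₂(P(1)) = -(9/20)·log₂(9/20) = 0.51840
  -P(2)·log₂(P(2)) = -(11/20)·log₂(11/20) = 0.47437
H(P) = 0.51840 + 0.47437 = 0.99277 bits

log₂(2) = 1.00000 bits

D_KL(P||U) = 1.00000 - 0.99277 = 0.00723 ≈ 0.0072 bits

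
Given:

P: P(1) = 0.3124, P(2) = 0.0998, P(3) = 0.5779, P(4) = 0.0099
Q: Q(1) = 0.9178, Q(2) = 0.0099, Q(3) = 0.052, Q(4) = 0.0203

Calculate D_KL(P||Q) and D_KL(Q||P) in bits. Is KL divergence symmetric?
D_KL(P||Q) = 1.8445 bits, D_KL(Q||P) = 1.2344 bits. No, KL divergence is not symmetric.

D_KL(P||Q) = Σ P(x) log₂(P(x)/Q(x))

Computing term by term:
  P(1)·log₂(P(1)/Q(1)) = 0.3124·log₂(0.3124/0.9178) = -0.48571
  P(2)·log₂(P(2)/Q(2)) = 0.0998·log₂(0.0998/0.0099) = 0.33269
  P(3)·log₂(P(3)/Q(3)) = 0.5779·log₂(0.5779/0.052) = 2.00776
  P(4)·log₂(P(4)/Q(4)) = 0.0099·log₂(0.0099/0.0203) = -0.01026

D_KL(P||Q) = -0.48571 + 0.33269 + 2.00776 - 0.01026 = 1.84448 ≈ 1.8445 bits

D_KL(Q||P) = Σ Q(x) log₂(Q(x)/P(x))

Computing term by term:
  Q(1)·log₂(Q(1)/P(1)) = 0.9178·log₂(0.9178/0.3124) = 1.42698
  Q(2)·log₂(Q(2)/P(2)) = 0.0099·log₂(0.0099/0.0998) = -0.03300
  Q(3)·log₂(Q(3)/P(3)) = 0.052·log₂(0.052/0.5779) = -0.18066
  Q(4)·log₂(Q(4)/P(4)) = 0.0203·log₂(0.0203/0.0099) = 0.02103

D_KL(Q||P) = 1.42698 - 0.03300 - 0.18066 + 0.02103 = 1.23435 ≈ 1.2344 bits

These are NOT equal (difference: 0.6101 bits). KL divergence is asymmetric: D_KL(P||Q) ≠ D_KL(Q||P) in general.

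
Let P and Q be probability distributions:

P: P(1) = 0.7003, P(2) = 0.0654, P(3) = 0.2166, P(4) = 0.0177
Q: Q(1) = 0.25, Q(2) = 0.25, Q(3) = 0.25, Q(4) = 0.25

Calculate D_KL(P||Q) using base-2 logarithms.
0.8017 bits

D_KL(P||Q) = Σ P(x) log₂(P(x)/Q(x))

Computing term by term:
  P(1)·log₂(P(1)/Q(1)) = 0.7003·log₂(0.7003/0.25) = 1.04068
  P(2)·log₂(P(2)/Q(2)) = 0.0654·log₂(0.0654/0.25) = -0.12652
  P(3)·log₂(P(3)/Q(3)) = 0.2166·log₂(0.2166/0.25) = -0.04481
  P(4)·log₂(P(4)/Q(4)) = 0.0177·log₂(0.0177/0.25) = -0.06762

D_KL(P||Q) = 1.04068 - 0.12652 - 0.04481 - 0.06762 = 0.80173 ≈ 0.8017 bits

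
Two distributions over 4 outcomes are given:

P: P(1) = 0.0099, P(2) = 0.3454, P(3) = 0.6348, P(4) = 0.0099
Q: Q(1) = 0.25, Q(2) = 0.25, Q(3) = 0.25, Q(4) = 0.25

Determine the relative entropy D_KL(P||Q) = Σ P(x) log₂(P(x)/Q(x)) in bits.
0.9222 bits

D_KL(P||Q) = Σ P(x) log₂(P(x)/Q(x))

Computing term by term:
  P(1)·log₂(P(1)/Q(1)) = 0.0099·log₂(0.0099/0.25) = -0.04612
  P(2)·log₂(P(2)/Q(2)) = 0.3454·log₂(0.3454/0.25) = 0.16107
  P(3)·log₂(P(3)/Q(3)) = 0.6348·log₂(0.6348/0.25) = 0.85341
  P(4)·log₂(P(4)/Q(4)) = 0.0099·log₂(0.0099/0.25) = -0.04612

D_KL(P||Q) = -0.04612 + 0.16107 + 0.85341 - 0.04612 = 0.92224 ≈ 0.9222 bits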